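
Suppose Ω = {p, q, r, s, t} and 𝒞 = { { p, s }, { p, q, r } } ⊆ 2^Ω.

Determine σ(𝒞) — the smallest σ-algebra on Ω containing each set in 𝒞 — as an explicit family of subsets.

Answer: σ(𝒞) = { ∅, { p }, { s }, { t }, { p, s }, { p, t }, { q, r }, { s, t }, { p, q, r }, { p, s, t }, { q, r, s }, { q, r, t }, { p, q, r, s }, { p, q, r, t }, { q, r, s, t }, Ω }

Derivation:
Initial family (4 sets): { ∅, { p, s }, { p, q, r }, Ω }.
Round 1 (3 new):
  { s, t }  = { p, q, r }ᶜ
  { q, r, t }  = { p, s }ᶜ
  { p, q, r, s }  = { p, q, r } ∪ { p, s }
  (now 7)
Round 2 (4 new):
  { t }  = { p, q, r, s }ᶜ
  { p, s, t }  = { s, t } ∪ { p, s }
  { p, q, r, t }  = { q, r, t } ∪ { p, q, r }
  { q, r, s, t }  = { s, t } ∪ { q, r, t }
  (now 11)
Round 3: 3 new —
  { p }  = { q, r, s, t }ᶜ
  { s }  = { p, q, r, t }ᶜ
  { q, r }  = { p, s, t }ᶜ
  (now 14)
Round 4 adds 2:
  { p, t }  = { t } ∪ { p }
  { q, r, s }  = { q, r } ∪ { s }
  (now 16)
After Round 5 the family is unchanged; done.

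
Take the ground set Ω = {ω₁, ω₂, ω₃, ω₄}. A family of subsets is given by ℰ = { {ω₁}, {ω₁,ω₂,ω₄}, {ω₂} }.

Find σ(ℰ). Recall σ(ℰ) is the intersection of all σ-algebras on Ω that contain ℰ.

Initial family (5 sets): { {}, {ω₁}, {ω₂}, {ω₁,ω₂,ω₄}, Ω }.
Pass 1: 4 new —
  {ω₃}  = ᶜ of {ω₁,ω₂,ω₄}
  {ω₁,ω₂}  = {ω₂} ∪ {ω₁}
  {ω₁,ω₃,ω₄}  = ᶜ of {ω₂}
  {ω₂,ω₃,ω₄}  = ᶜ of {ω₁}
  (now 9)
Pass 2 adds 4:
  {ω₁,ω₃}  = {ω₃} ∪ {ω₁}
  {ω₂,ω₃}  = {ω₂} ∪ {ω₃}
  {ω₃,ω₄}  = ᶜ of {ω₁,ω₂}
  {ω₁,ω₂,ω₃}  = {ω₁,ω₂} ∪ {ω₃}
  (now 13)
Pass 3: +3 →
  {ω₄}  = ᶜ of {ω₁,ω₂,ω₃}
  {ω₁,ω₄}  = ᶜ of {ω₂,ω₃}
  {ω₂,ω₄}  = ᶜ of {ω₁,ω₃}
  (now 16)
Pass 4: already closed under ᶜ and ∪.

Hence σ(ℰ) has 16 members: { {}, {ω₁}, {ω₂}, {ω₃}, {ω₄}, {ω₁,ω₂}, {ω₁,ω₃}, {ω₁,ω₄}, {ω₂,ω₃}, {ω₂,ω₄}, {ω₃,ω₄}, {ω₁,ω₂,ω₃}, {ω₁,ω₂,ω₄}, {ω₁,ω₃,ω₄}, {ω₂,ω₃,ω₄}, Ω }.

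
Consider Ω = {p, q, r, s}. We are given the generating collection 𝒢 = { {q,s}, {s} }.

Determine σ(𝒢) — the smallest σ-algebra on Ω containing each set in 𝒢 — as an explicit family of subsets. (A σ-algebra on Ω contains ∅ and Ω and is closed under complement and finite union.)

σ(𝒢) = { {}, {q}, {s}, {p,r}, {q,s}, {p,q,r}, {p,r,s}, Ω }

Working:
Begin from { {}, {s}, {q,s}, Ω } (that is, 𝒢 plus ∅ and Ω).
Pass 1 adds 2:
  {p,r}  = Ω∖{q,s}
  {p,q,r}  = Ω∖{s}
Pass 2. New:
  {p,r,s}  = {p,r} ∪ {s}
Pass 3 (1 new):
  {q}  = Ω∖{p,r,s}
Pass 4: already closed under ᶜ and ∪.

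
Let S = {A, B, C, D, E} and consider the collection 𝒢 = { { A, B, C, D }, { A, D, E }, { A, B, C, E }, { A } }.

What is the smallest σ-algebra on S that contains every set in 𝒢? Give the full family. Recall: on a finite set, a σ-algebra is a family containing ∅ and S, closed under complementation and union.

σ(𝒢) (16 sets): { ∅, { A }, { D }, { E }, { A, D }, { A, E }, { B, C }, { D, E }, { A, B, C }, { A, D, E }, { B, C, D }, { B, C, E }, { A, B, C, D }, { A, B, C, E }, { B, C, D, E }, S }

Check:
Start: 𝒢 ∪ {∅, S} = { ∅, { A }, { A, D, E }, { A, B, C, D }, { A, B, C, E }, S }.
Pass 1 adds 4:
  { D }  = ᶜ of { A, B, C, E }
  { E }  = ᶜ of { A, B, C, D }
  { B, C }  = ᶜ of { A, D, E }
  { B, C, D, E }  = ᶜ of { A }
  |family| = 10
Pass 2: 6 new —
  { A, D }  = { D } ∪ { A }
  { A, E }  = { E } ∪ { A }
  { D, E }  = { E } ∪ { D }
  { A, B, C }  = { B, C } ∪ { A }
  { B, C, D }  = { B, C } ∪ { D }
  { B, C, E }  = { E } ∪ { B, C }
  |family| = 16
Pass 3: no new sets; the family is a σ-algebra.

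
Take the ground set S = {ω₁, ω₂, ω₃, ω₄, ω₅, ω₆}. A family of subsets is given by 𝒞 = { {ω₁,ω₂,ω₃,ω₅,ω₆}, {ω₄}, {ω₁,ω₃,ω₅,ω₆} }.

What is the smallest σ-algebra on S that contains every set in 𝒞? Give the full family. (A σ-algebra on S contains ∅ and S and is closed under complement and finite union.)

Seed the family with 𝒞 together with ∅ and S: { {}, {ω₄}, {ω₁,ω₃,ω₅,ω₆}, {ω₁,ω₂,ω₃,ω₅,ω₆}, S }.
Iteration 1: +2 →
  {ω₂,ω₄}  = S∖{ω₁,ω₃,ω₅,ω₆}
  {ω₁,ω₃,ω₄,ω₅,ω₆}  = {ω₁,ω₃,ω₅,ω₆} ∪ {ω₄}
Iteration 2: 1 new —
  {ω₂}  = S∖{ω₁,ω₃,ω₄,ω₅,ω₆}
Iteration 3: no new sets; the family is a σ-algebra.

σ(𝒞) = { {}, {ω₂}, {ω₄}, {ω₂,ω₄}, {ω₁,ω₃,ω₅,ω₆}, {ω₁,ω₂,ω₃,ω₅,ω₆}, {ω₁,ω₃,ω₄,ω₅,ω₆}, S }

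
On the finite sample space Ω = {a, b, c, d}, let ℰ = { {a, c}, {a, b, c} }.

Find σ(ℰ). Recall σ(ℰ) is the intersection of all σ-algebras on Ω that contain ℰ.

Answer: σ(ℰ) = { {}, {b}, {d}, {a, c}, {b, d}, {a, b, c}, {a, c, d}, Ω }

Derivation:
Seed the family with ℰ together with ∅ and Ω: { {}, {a, c}, {a, b, c}, Ω }.
Round 1. New:
  {d}  = Ω∖{a, b, c}
  {b, d}  = Ω∖{a, c}
  — 6 sets.
Round 2. New:
  {a, c, d}  = {a, c} ∪ {d}
  — 7 sets.
Round 3: +1 →
  {b}  = Ω∖{a, c, d}
  — 8 sets.
Round 4: already closed under ᶜ and ∪.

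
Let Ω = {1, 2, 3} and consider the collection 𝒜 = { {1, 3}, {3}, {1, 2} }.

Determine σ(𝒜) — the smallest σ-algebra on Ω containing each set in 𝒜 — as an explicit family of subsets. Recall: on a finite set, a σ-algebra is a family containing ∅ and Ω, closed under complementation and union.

σ(𝒜) (8 sets): { {}, {1}, {2}, {3}, {1, 2}, {1, 3}, {2, 3}, Ω }

Derivation:
Start: 𝒜 ∪ {∅, Ω} = { {}, {3}, {1, 2}, {1, 3}, Ω }.
Round 1. New:
  {2}  = ᶜ of {1, 3}
  (now 6)
Round 2 (1 new):
  {2, 3}  = {3} ∪ {2}
  (now 7)
Round 3 adds 1:
  {1}  = ᶜ of {2, 3}
  (now 8)
Round 4: closed — nothing new.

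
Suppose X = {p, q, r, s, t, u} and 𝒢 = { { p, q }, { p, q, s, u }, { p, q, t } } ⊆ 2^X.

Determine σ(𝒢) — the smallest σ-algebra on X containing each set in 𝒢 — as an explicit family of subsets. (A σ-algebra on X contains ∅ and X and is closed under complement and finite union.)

σ(𝒢) = { ∅, { r }, { t }, { p, q }, { r, t }, { s, u }, { p, q, r }, { p, q, t }, { r, s, u }, { s, t, u }, { p, q, r, t }, { p, q, s, u }, { r, s, t, u }, { p, q, r, s, u }, { p, q, s, t, u }, X }

Working:
Begin from { ∅, { p, q }, { p, q, t }, { p, q, s, u }, X } (that is, 𝒢 plus ∅ and X).
Iteration 1: 4 new —
  { r, t }  = ᶜ of { p, q, s, u }
  { r, s, u }  = ᶜ of { p, q, t }
  { r, s, t, u }  = ᶜ of { p, q }
  { p, q, s, t, u }  = { p, q, t } ∪ { p, q, s, u }
  |family| = 9
Iteration 2 (3 new):
  { r }  = ᶜ of { p, q, s, t, u }
  { p, q, r, t }  = { p, q } ∪ { r, t }
  { p, q, r, s, u }  = { p, q, s, u } ∪ { r, s, u }
  |family| = 12
Iteration 3. New:
  { t }  = ᶜ of { p, q, r, s, u }
  { s, u }  = ᶜ of { p, q, r, t }
  { p, q, r }  = { r } ∪ { p, q }
  |family| = 15
Iteration 4 (1 new):
  { s, t, u }  = ᶜ of { p, q, r }
  |family| = 16
Iteration 5: no new sets; the family is a σ-algebra.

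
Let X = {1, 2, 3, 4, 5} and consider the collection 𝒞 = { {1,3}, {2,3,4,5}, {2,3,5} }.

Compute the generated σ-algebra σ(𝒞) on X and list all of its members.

Take S₀ = 𝒞 ∪ {∅, X} = { {}, {1,3}, {2,3,5}, {2,3,4,5}, X }.
Round 1 adds 4:
  {1}  = ᶜ of {2,3,4,5}
  {1,4}  = ᶜ of {2,3,5}
  {2,4,5}  = ᶜ of {1,3}
  {1,2,3,5}  = {2,3,5} ∪ {1,3}
  — 9 sets.
Round 2 adds 3:
  {4}  = ᶜ of {1,2,3,5}
  {1,3,4}  = {1,4} ∪ {1,3}
  {1,2,4,5}  = {1,4} ∪ {2,4,5}
  — 12 sets.
Round 3: +2 →
  {3}  = ᶜ of {1,2,4,5}
  {2,5}  = ᶜ of {1,3,4}
  — 14 sets.
Round 4: +2 →
  {3,4}  = {3} ∪ {4}
  {1,2,5}  = {2,5} ∪ {1}
  — 16 sets.
Round 5: already closed under ᶜ and ∪.

|σ(𝒞)| = 16.  σ(𝒞) = { {}, {1}, {3}, {4}, {1,3}, {1,4}, {2,5}, {3,4}, {1,2,5}, {1,3,4}, {2,3,5}, {2,4,5}, {1,2,3,5}, {1,2,4,5}, {2,3,4,5}, X }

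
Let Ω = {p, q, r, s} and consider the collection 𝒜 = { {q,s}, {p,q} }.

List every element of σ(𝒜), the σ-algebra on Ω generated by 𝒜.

Start: 𝒜 ∪ {∅, Ω} = { {}, {p,q}, {q,s}, Ω }.
Step 1 adds 3:
  {p,r}  = complement {q,s}
  {r,s}  = complement {p,q}
  {p,q,s}  = {p,q} ∪ {q,s}
Step 2 (4 new):
  {r}  = complement {p,q,s}
  {p,q,r}  = {p,q} ∪ {p,r}
  {p,r,s}  = {r,s} ∪ {p,r}
  {q,r,s}  = {r,s} ∪ {q,s}
Step 3: +3 →
  {p}  = complement {q,r,s}
  {q}  = complement {p,r,s}
  {s}  = complement {p,q,r}
Step 4 (2 new):
  {p,s}  = {s} ∪ {p}
  {q,r}  = {r} ∪ {q}
Step 5 adds nothing — fixpoint reached.

Hence σ(𝒜) has 16 members: { {}, {p}, {q}, {r}, {s}, {p,q}, {p,r}, {p,s}, {q,r}, {q,s}, {r,s}, {p,q,r}, {p,q,s}, {p,r,s}, {q,r,s}, Ω }.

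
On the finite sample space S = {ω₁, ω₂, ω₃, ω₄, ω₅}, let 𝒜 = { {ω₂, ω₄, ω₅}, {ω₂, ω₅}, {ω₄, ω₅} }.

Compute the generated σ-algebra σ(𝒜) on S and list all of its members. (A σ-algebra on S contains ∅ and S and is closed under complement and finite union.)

Begin from { ∅, {ω₂, ω₅}, {ω₄, ω₅}, {ω₂, ω₄, ω₅}, S } (that is, 𝒜 plus ∅ and S).
Round 1: +3 →
  {ω₁, ω₃}  = S∖{ω₂, ω₄, ω₅}
  {ω₁, ω₂, ω₃}  = S∖{ω₄, ω₅}
  {ω₁, ω₃, ω₄}  = S∖{ω₂, ω₅}
  |family| = 8
Round 2: 3 new —
  {ω₁, ω₂, ω₃, ω₄}  = {ω₁, ω₃, ω₄} ∪ {ω₁, ω₂, ω₃}
  {ω₁, ω₂, ω₃, ω₅}  = {ω₂, ω₅} ∪ {ω₁, ω₂, ω₃}
  {ω₁, ω₃, ω₄, ω₅}  = {ω₄, ω₅} ∪ {ω₁, ω₃, ω₄}
  |family| = 11
Round 3 adds 3:
  {ω₂}  = S∖{ω₁, ω₃, ω₄, ω₅}
  {ω₄}  = S∖{ω₁, ω₂, ω₃, ω₅}
  {ω₅}  = S∖{ω₁, ω₂, ω₃, ω₄}
  |family| = 14
Round 4 adds 2:
  {ω₂, ω₄}  = {ω₄} ∪ {ω₂}
  {ω₁, ω₃, ω₅}  = {ω₁, ω₃} ∪ {ω₅}
  |family| = 16
After Round 5 the family is unchanged; done.

|σ(𝒜)| = 16.  σ(𝒜) = { ∅, {ω₂}, {ω₄}, {ω₅}, {ω₁, ω₃}, {ω₂, ω₄}, {ω₂, ω₅}, {ω₄, ω₅}, {ω₁, ω₂, ω₃}, {ω₁, ω₃, ω₄}, {ω₁, ω₃, ω₅}, {ω₂, ω₄, ω₅}, {ω₁, ω₂, ω₃, ω₄}, {ω₁, ω₂, ω₃, ω₅}, {ω₁, ω₃, ω₄, ω₅}, S }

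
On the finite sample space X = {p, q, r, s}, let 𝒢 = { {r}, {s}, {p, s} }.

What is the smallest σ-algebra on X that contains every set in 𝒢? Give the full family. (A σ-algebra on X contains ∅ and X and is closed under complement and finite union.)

|σ(𝒢)| = 16.  σ(𝒢) = { ∅, {p}, {q}, {r}, {s}, {p, q}, {p, r}, {p, s}, {q, r}, {q, s}, {r, s}, {p, q, r}, {p, q, s}, {p, r, s}, {q, r, s}, X }

Trace:
Initial family (5 sets): { ∅, {r}, {s}, {p, s}, X }.
Step 1 (5 new):
  {q, r}  = ᶜ of {p, s}
  {r, s}  = {r} ∪ {s}
  {p, q, r}  = ᶜ of {s}
  {p, q, s}  = ᶜ of {r}
  {p, r, s}  = {r} ∪ {p, s}
  (now 10)
Step 2 (3 new):
  {q}  = ᶜ of {p, r, s}
  {p, q}  = ᶜ of {r, s}
  {q, r, s}  = {r, s} ∪ {q, r}
  (now 13)
Step 3: +2 →
  {p}  = ᶜ of {q, r, s}
  {q, s}  = {s} ∪ {q}
  (now 15)
Step 4. New:
  {p, r}  = ᶜ of {q, s}
  (now 16)
Step 5: stable.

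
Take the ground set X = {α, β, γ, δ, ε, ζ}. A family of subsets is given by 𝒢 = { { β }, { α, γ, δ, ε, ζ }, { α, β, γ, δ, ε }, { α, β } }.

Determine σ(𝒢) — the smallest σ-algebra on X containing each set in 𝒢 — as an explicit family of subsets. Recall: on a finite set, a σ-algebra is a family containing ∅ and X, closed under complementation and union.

Answer: σ(𝒢) = { {  }, { α }, { β }, { ζ }, { α, β }, { α, ζ }, { β, ζ }, { α, β, ζ }, { γ, δ, ε }, { α, γ, δ, ε }, { β, γ, δ, ε }, { γ, δ, ε, ζ }, { α, β, γ, δ, ε }, { α, γ, δ, ε, ζ }, { β, γ, δ, ε, ζ }, X }

Trace:
Begin from { {  }, { β }, { α, β }, { α, β, γ, δ, ε }, { α, γ, δ, ε, ζ }, X } (that is, 𝒢 plus ∅ and X).
Round 1 adds 2:
  { ζ }  = { α, β, γ, δ, ε }ᶜ
  { γ, δ, ε, ζ }  = { α, β }ᶜ
  [8 total]
Round 2: 3 new —
  { β, ζ }  = { β } ∪ { ζ }
  { α, β, ζ }  = { α, β } ∪ { ζ }
  { β, γ, δ, ε, ζ }  = { β } ∪ { γ, δ, ε, ζ }
  [11 total]
Round 3 (3 new):
  { α }  = { β, γ, δ, ε, ζ }ᶜ
  { γ, δ, ε }  = { α, β, ζ }ᶜ
  { α, γ, δ, ε }  = { β, ζ }ᶜ
  [14 total]
Round 4 adds 2:
  { α, ζ }  = { α } ∪ { ζ }
  { β, γ, δ, ε }  = { γ, δ, ε } ∪ { β }
  [16 total]
Round 5: stable.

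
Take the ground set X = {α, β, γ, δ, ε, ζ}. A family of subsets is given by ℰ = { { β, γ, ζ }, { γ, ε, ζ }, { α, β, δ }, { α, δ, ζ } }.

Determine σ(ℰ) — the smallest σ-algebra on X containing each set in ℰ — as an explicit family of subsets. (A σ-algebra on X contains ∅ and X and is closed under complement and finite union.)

σ(ℰ) (32 sets): { {}, { β }, { γ }, { ε }, { ζ }, { α, δ }, { β, γ }, { β, ε }, { β, ζ }, { γ, ε }, { γ, ζ }, { ε, ζ }, { α, β, δ }, { α, γ, δ }, { α, δ, ε }, { α, δ, ζ }, { β, γ, ε }, { β, γ, ζ }, { β, ε, ζ }, { γ, ε, ζ }, { α, β, γ, δ }, { α, β, δ, ε }, { α, β, δ, ζ }, { α, γ, δ, ε }, { α, γ, δ, ζ }, { α, δ, ε, ζ }, { β, γ, ε, ζ }, { α, β, γ, δ, ε }, { α, β, γ, δ, ζ }, { α, β, δ, ε, ζ }, { α, γ, δ, ε, ζ }, X }

Check:
Take S₀ = ℰ ∪ {∅, X} = { {}, { α, β, δ }, { α, δ, ζ }, { β, γ, ζ }, { γ, ε, ζ }, X }.
Pass 1: +6 →
  { α, δ, ε }  = X∖{ β, γ, ζ }
  { β, γ, ε }  = X∖{ α, δ, ζ }
  { α, β, δ, ζ }  = { α, δ, ζ } ∪ { α, β, δ }
  { β, γ, ε, ζ }  = { γ, ε, ζ } ∪ { β, γ, ζ }
  { α, β, γ, δ, ζ }  = { β, γ, ζ } ∪ { α, δ, ζ }
  { α, γ, δ, ε, ζ }  = { γ, ε, ζ } ∪ { α, δ, ζ }
  (now 12)
Pass 2 adds 8:
  { β }  = X∖{ α, γ, δ, ε, ζ }
  { ε }  = X∖{ α, β, γ, δ, ζ }
  { α, δ }  = X∖{ β, γ, ε, ζ }
  { γ, ε }  = X∖{ α, β, δ, ζ }
  { α, β, δ, ε }  = { α, δ, ε } ∪ { α, β, δ }
  { α, δ, ε, ζ }  = { α, δ, ε } ∪ { α, δ, ζ }
  { α, β, γ, δ, ε }  = { α, δ, ε } ∪ { β, γ, ε }
  { α, β, δ, ε, ζ }  = { α, δ, ε } ∪ { α, β, δ, ζ }
  (now 20)
Pass 3 adds 6:
  { γ }  = X∖{ α, β, δ, ε, ζ }
  { ζ }  = X∖{ α, β, γ, δ, ε }
  { β, γ }  = X∖{ α, δ, ε, ζ }
  { β, ε }  = { β } ∪ { ε }
  { γ, ζ }  = X∖{ α, β, δ, ε }
  { α, γ, δ, ε }  = { α, δ } ∪ { γ, ε }
  (now 26)
Pass 4 (6 new):
  { β, ζ }  = X∖{ α, γ, δ, ε }
  { ε, ζ }  = { ζ } ∪ { ε }
  { α, γ, δ }  = { γ } ∪ { α, δ }
  { β, ε, ζ }  = { β, ε } ∪ { ζ }
  { α, β, γ, δ }  = { α, β, δ } ∪ { γ }
  { α, γ, δ, ζ }  = X∖{ β, ε }
  (now 32)
After Pass 5 the family is unchanged; done.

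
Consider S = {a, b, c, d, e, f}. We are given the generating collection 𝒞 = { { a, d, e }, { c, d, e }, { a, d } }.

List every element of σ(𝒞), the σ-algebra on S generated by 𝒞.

Initial family (5 sets): { ∅, { a, d }, { a, d, e }, { c, d, e }, S }.
Round 1: +4 →
  { a, b, f }  = { c, d, e }ᶜ
  { b, c, f }  = { a, d, e }ᶜ
  { a, c, d, e }  = { a, d, e } ∪ { c, d, e }
  { b, c, e, f }  = { a, d }ᶜ
  |family| = 9
Round 2: 7 new —
  { b, f }  = { a, c, d, e }ᶜ
  { a, b, c, f }  = { b, c, f } ∪ { a, b, f }
  { a, b, d, f }  = { a, d } ∪ { a, b, f }
  { a, b, c, d, f }  = { b, c, f } ∪ { a, d }
  { a, b, c, e, f }  = { a, b, f } ∪ { b, c, e, f }
  { a, b, d, e, f }  = { a, d, e } ∪ { a, b, f }
  { b, c, d, e, f }  = { c, d, e } ∪ { b, c, f }
  |family| = 16
Round 3 adds 6:
  { a }  = { b, c, d, e, f }ᶜ
  { c }  = { a, b, d, e, f }ᶜ
  { d }  = { a, b, c, e, f }ᶜ
  { e }  = { a, b, c, d, f }ᶜ
  { c, e }  = { a, b, d, f }ᶜ
  { d, e }  = { a, b, c, f }ᶜ
  |family| = 22
Round 4. New:
  { a, c }  = { a } ∪ { c }
  { a, e }  = { a } ∪ { e }
  { c, d }  = { c } ∪ { d }
  { a, c, d }  = { c } ∪ { a, d }
  { a, c, e }  = { a } ∪ { c, e }
  { b, d, f }  = { b, f } ∪ { d }
  { b, e, f }  = { b, f } ∪ { e }
  { a, b, e, f }  = { e } ∪ { a, b, f }
  { b, c, d, f }  = { b, c, f } ∪ { d }
  { b, d, e, f }  = { b, f } ∪ { d, e }
  |family| = 32
Round 5 adds nothing — fixpoint reached.

Therefore σ(𝒞) = { ∅, { a }, { c }, { d }, { e }, { a, c }, { a, d }, { a, e }, { b, f }, { c, d }, { c, e }, { d, e }, { a, b, f }, { a, c, d }, { a, c, e }, { a, d, e }, { b, c, f }, { b, d, f }, { b, e, f }, { c, d, e }, { a, b, c, f }, { a, b, d, f }, { a, b, e, f }, { a, c, d, e }, { b, c, d, f }, { b, c, e, f }, { b, d, e, f }, { a, b, c, d, f }, { a, b, c, e, f }, { a, b, d, e, f }, { b, c, d, e, f }, S } (|σ(𝒞)| = 32).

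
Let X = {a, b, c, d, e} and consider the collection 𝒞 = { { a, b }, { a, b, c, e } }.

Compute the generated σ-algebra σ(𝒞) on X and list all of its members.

Take S₀ = 𝒞 ∪ {∅, X} = { ∅, { a, b }, { a, b, c, e }, X }.
Iteration 1: 2 new —
  { d }  = { a, b, c, e }ᶜ
  { c, d, e }  = { a, b }ᶜ
  [6 total]
Iteration 2: +1 →
  { a, b, d }  = { a, b } ∪ { d }
  [7 total]
Iteration 3 adds 1:
  { c, e }  = { a, b, d }ᶜ
  [8 total]
Iteration 4 adds nothing — fixpoint reached.

Hence σ(𝒞) has 8 members: { ∅, { d }, { a, b }, { c, e }, { a, b, d }, { c, d, e }, { a, b, c, e }, X }.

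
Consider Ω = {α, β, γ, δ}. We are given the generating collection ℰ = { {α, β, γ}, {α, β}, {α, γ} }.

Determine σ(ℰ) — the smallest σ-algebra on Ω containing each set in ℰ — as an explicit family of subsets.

Seed the family with ℰ together with ∅ and Ω: { {}, {α, β}, {α, γ}, {α, β, γ}, Ω }.
Step 1. New:
  {δ}  = complement {α, β, γ}
  {β, δ}  = complement {α, γ}
  {γ, δ}  = complement {α, β}
  (now 8)
Step 2: 3 new —
  {α, β, δ}  = {δ} ∪ {α, β}
  {α, γ, δ}  = {δ} ∪ {α, γ}
  {β, γ, δ}  = {γ, δ} ∪ {β, δ}
  (now 11)
Step 3 adds 3:
  {α}  = complement {β, γ, δ}
  {β}  = complement {α, γ, δ}
  {γ}  = complement {α, β, δ}
  (now 14)
Step 4. New:
  {α, δ}  = {δ} ∪ {α}
  {β, γ}  = {γ} ∪ {β}
  (now 16)
Step 5: stable.

|σ(ℰ)| = 16.  σ(ℰ) = { {}, {α}, {β}, {γ}, {δ}, {α, β}, {α, γ}, {α, δ}, {β, γ}, {β, δ}, {γ, δ}, {α, β, γ}, {α, β, δ}, {α, γ, δ}, {β, γ, δ}, Ω }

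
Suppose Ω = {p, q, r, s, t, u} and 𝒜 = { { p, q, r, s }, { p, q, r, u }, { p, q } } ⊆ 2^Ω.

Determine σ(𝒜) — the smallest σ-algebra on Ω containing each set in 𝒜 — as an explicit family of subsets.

|σ(𝒜)| = 32.  σ(𝒜) = { {}, { r }, { s }, { t }, { u }, { p, q }, { r, s }, { r, t }, { r, u }, { s, t }, { s, u }, { t, u }, { p, q, r }, { p, q, s }, { p, q, t }, { p, q, u }, { r, s, t }, { r, s, u }, { r, t, u }, { s, t, u }, { p, q, r, s }, { p, q, r, t }, { p, q, r, u }, { p, q, s, t }, { p, q, s, u }, { p, q, t, u }, { r, s, t, u }, { p, q, r, s, t }, { p, q, r, s, u }, { p, q, r, t, u }, { p, q, s, t, u }, Ω }

Trace:
Initial family (5 sets): { {}, { p, q }, { p, q, r, s }, { p, q, r, u }, Ω }.
Round 1 adds 4:
  { s, t }  = Ω∖{ p, q, r, u }
  { t, u }  = Ω∖{ p, q, r, s }
  { r, s, t, u }  = Ω∖{ p, q }
  { p, q, r, s, u }  = { p, q, r, s } ∪ { p, q, r, u }
  (now 9)
Round 2: 6 new —
  { t }  = Ω∖{ p, q, r, s, u }
  { s, t, u }  = { t, u } ∪ { s, t }
  { p, q, s, t }  = { p, q } ∪ { s, t }
  { p, q, t, u }  = { t, u } ∪ { p, q }
  { p, q, r, s, t }  = { s, t } ∪ { p, q, r, s }
  { p, q, r, t, u }  = { t, u } ∪ { p, q, r, u }
  (now 15)
Round 3 (7 new):
  { s }  = Ω∖{ p, q, r, t, u }
  { u }  = Ω∖{ p, q, r, s, t }
  { r, s }  = Ω∖{ p, q, t, u }
  { r, u }  = Ω∖{ p, q, s, t }
  { p, q, r }  = Ω∖{ s, t, u }
  { p, q, t }  = { p, q } ∪ { t }
  { p, q, s, t, u }  = { s, t } ∪ { p, q, t, u }
  (now 22)
Round 4: 8 new —
  { r }  = Ω∖{ p, q, s, t, u }
  { s, u }  = { u } ∪ { s }
  { p, q, s }  = { p, q } ∪ { s }
  { p, q, u }  = { p, q } ∪ { u }
  { r, s, t }  = { r, s } ∪ { s, t }
  { r, s, u }  = Ω∖{ p, q, t }
  { r, t, u }  = { t, u } ∪ { r, u }
  { p, q, r, t }  = { p, q, r } ∪ { t }
  (now 30)
Round 5. New:
  { r, t }  = { t } ∪ { r }
  { p, q, s, u }  = { p, q } ∪ { s, u }
  (now 32)
Round 6: no new sets; the family is a σ-algebra.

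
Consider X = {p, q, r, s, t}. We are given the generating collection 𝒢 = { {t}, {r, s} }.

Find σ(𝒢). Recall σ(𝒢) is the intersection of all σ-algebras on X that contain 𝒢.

σ(𝒢) = { {}, {t}, {p, q}, {r, s}, {p, q, t}, {r, s, t}, {p, q, r, s}, X }

Check:
Initial family (4 sets): { {}, {t}, {r, s}, X }.
Iteration 1 adds 3:
  {p, q, t}  = {r, s}ᶜ
  {r, s, t}  = {r, s} ∪ {t}
  {p, q, r, s}  = {t}ᶜ
  (now 7)
Iteration 2 adds 1:
  {p, q}  = {r, s, t}ᶜ
  (now 8)
After Iteration 3 the family is unchanged; done.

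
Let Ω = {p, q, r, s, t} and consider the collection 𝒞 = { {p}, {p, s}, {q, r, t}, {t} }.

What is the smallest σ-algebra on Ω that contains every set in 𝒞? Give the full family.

Start: 𝒞 ∪ {∅, Ω} = { ∅, {p}, {t}, {p, s}, {q, r, t}, Ω }.
Iteration 1 (5 new):
  {p, t}  = {t} ∪ {p}
  {p, s, t}  = {p, s} ∪ {t}
  {p, q, r, s}  = Ω∖{t}
  {p, q, r, t}  = {q, r, t} ∪ {p}
  {q, r, s, t}  = Ω∖{p}
  (now 11)
Iteration 2 adds 3:
  {s}  = Ω∖{p, q, r, t}
  {q, r}  = Ω∖{p, s, t}
  {q, r, s}  = Ω∖{p, t}
  (now 14)
Iteration 3: 2 new —
  {s, t}  = {s} ∪ {t}
  {p, q, r}  = {q, r} ∪ {p}
  (now 16)
After Iteration 4 the family is unchanged; done.

σ(𝒞) = { ∅, {p}, {s}, {t}, {p, s}, {p, t}, {q, r}, {s, t}, {p, q, r}, {p, s, t}, {q, r, s}, {q, r, t}, {p, q, r, s}, {p, q, r, t}, {q, r, s, t}, Ω }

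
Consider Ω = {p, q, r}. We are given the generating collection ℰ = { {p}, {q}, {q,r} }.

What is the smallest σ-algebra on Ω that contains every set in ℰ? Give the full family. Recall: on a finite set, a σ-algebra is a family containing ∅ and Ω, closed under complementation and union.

Take S₀ = ℰ ∪ {∅, Ω} = { {}, {p}, {q}, {q,r}, Ω }.
Pass 1: +2 →
  {p,q}  = {q} ∪ {p}
  {p,r}  = {q}ᶜ
  |family| = 7
Pass 2: 1 new —
  {r}  = {p,q}ᶜ
  |family| = 8
After Pass 3 the family is unchanged; done.

|σ(ℰ)| = 8.  σ(ℰ) = { {}, {p}, {q}, {r}, {p,q}, {p,r}, {q,r}, Ω }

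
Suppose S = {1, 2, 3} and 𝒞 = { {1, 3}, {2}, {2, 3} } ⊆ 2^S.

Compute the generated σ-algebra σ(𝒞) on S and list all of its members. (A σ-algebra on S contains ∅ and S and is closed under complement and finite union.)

σ(𝒞) (8 sets): { ∅, {1}, {2}, {3}, {1, 2}, {1, 3}, {2, 3}, S }

Check:
Begin from { ∅, {2}, {1, 3}, {2, 3}, S } (that is, 𝒞 plus ∅ and S).
Pass 1. New:
  {1}  = S∖{2, 3}
  |family| = 6
Pass 2. New:
  {1, 2}  = {2} ∪ {1}
  |family| = 7
Pass 3: 1 new —
  {3}  = S∖{1, 2}
  |family| = 8
Pass 4: closed — nothing new.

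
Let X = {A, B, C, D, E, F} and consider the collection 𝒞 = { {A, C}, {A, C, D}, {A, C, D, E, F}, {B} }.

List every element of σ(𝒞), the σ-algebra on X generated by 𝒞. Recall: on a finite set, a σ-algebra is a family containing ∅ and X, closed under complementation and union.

Seed the family with 𝒞 together with ∅ and X: { {}, {B}, {A, C}, {A, C, D}, {A, C, D, E, F}, X }.
Step 1. New:
  {A, B, C}  = {A, C} ∪ {B}
  {B, E, F}  = ᶜ of {A, C, D}
  {A, B, C, D}  = {A, C, D} ∪ {B}
  {B, D, E, F}  = ᶜ of {A, C}
  (now 10)
Step 2: +3 →
  {E, F}  = ᶜ of {A, B, C, D}
  {D, E, F}  = ᶜ of {A, B, C}
  {A, B, C, E, F}  = {A, B, C} ∪ {B, E, F}
  (now 13)
Step 3: 2 new —
  {D}  = ᶜ of {A, B, C, E, F}
  {A, C, E, F}  = {E, F} ∪ {A, C}
  (now 15)
Step 4 (1 new):
  {B, D}  = ᶜ of {A, C, E, F}
  (now 16)
Step 5 adds nothing — fixpoint reached.

Hence σ(𝒞) has 16 members: { {}, {B}, {D}, {A, C}, {B, D}, {E, F}, {A, B, C}, {A, C, D}, {B, E, F}, {D, E, F}, {A, B, C, D}, {A, C, E, F}, {B, D, E, F}, {A, B, C, E, F}, {A, C, D, E, F}, X }.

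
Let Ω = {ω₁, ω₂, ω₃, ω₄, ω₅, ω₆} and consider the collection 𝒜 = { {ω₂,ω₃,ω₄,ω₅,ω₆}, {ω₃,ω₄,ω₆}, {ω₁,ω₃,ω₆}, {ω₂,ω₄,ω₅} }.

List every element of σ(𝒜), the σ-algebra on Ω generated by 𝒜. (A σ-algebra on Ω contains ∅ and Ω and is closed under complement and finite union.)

Take S₀ = 𝒜 ∪ {∅, Ω} = { {}, {ω₁,ω₃,ω₆}, {ω₂,ω₄,ω₅}, {ω₃,ω₄,ω₆}, {ω₂,ω₃,ω₄,ω₅,ω₆}, Ω }.
Step 1 (3 new):
  {ω₁}  = {ω₂,ω₃,ω₄,ω₅,ω₆}ᶜ
  {ω₁,ω₂,ω₅}  = {ω₃,ω₄,ω₆}ᶜ
  {ω₁,ω₃,ω₄,ω₆}  = {ω₁,ω₃,ω₆} ∪ {ω₃,ω₄,ω₆}
  [9 total]
Step 2. New:
  {ω₂,ω₅}  = {ω₁,ω₃,ω₄,ω₆}ᶜ
  {ω₁,ω₂,ω₄,ω₅}  = {ω₁,ω₂,ω₅} ∪ {ω₂,ω₄,ω₅}
  {ω₁,ω₂,ω₃,ω₅,ω₆}  = {ω₁,ω₃,ω₆} ∪ {ω₁,ω₂,ω₅}
  [12 total]
Step 3 adds 2:
  {ω₄}  = {ω₁,ω₂,ω₃,ω₅,ω₆}ᶜ
  {ω₃,ω₆}  = {ω₁,ω₂,ω₄,ω₅}ᶜ
  [14 total]
Step 4 adds 2:
  {ω₁,ω₄}  = {ω₄} ∪ {ω₁}
  {ω₂,ω₃,ω₅,ω₆}  = {ω₂,ω₅} ∪ {ω₃,ω₆}
  [16 total]
Step 5 adds nothing — fixpoint reached.

σ(𝒜) = { {}, {ω₁}, {ω₄}, {ω₁,ω₄}, {ω₂,ω₅}, {ω₃,ω₆}, {ω₁,ω₂,ω₅}, {ω₁,ω₃,ω₆}, {ω₂,ω₄,ω₅}, {ω₃,ω₄,ω₆}, {ω₁,ω₂,ω₄,ω₅}, {ω₁,ω₃,ω₄,ω₆}, {ω₂,ω₃,ω₅,ω₆}, {ω₁,ω₂,ω₃,ω₅,ω₆}, {ω₂,ω₃,ω₄,ω₅,ω₆}, Ω }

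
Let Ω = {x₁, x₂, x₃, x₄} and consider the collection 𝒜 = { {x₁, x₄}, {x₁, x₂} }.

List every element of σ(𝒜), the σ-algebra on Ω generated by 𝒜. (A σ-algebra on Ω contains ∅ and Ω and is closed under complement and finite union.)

Answer: σ(𝒜) = { {}, {x₁}, {x₂}, {x₃}, {x₄}, {x₁, x₂}, {x₁, x₃}, {x₁, x₄}, {x₂, x₃}, {x₂, x₄}, {x₃, x₄}, {x₁, x₂, x₃}, {x₁, x₂, x₄}, {x₁, x₃, x₄}, {x₂, x₃, x₄}, Ω }

Check:
Start: 𝒜 ∪ {∅, Ω} = { {}, {x₁, x₂}, {x₁, x₄}, Ω }.
Step 1: 3 new —
  {x₂, x₃}  = complement {x₁, x₄}
  {x₃, x₄}  = complement {x₁, x₂}
  {x₁, x₂, x₄}  = {x₁, x₂} ∪ {x₁, x₄}
  [7 total]
Step 2: +4 →
  {x₃}  = complement {x₁, x₂, x₄}
  {x₁, x₂, x₃}  = {x₂, x₃} ∪ {x₁, x₂}
  {x₁, x₃, x₄}  = {x₃, x₄} ∪ {x₁, x₄}
  {x₂, x₃, x₄}  = {x₃, x₄} ∪ {x₂, x₃}
  [11 total]
Step 3 (3 new):
  {x₁}  = complement {x₂, x₃, x₄}
  {x₂}  = complement {x₁, x₃, x₄}
  {x₄}  = complement {x₁, x₂, x₃}
  [14 total]
Step 4 adds 2:
  {x₁, x₃}  = {x₃} ∪ {x₁}
  {x₂, x₄}  = {x₄} ∪ {x₂}
  [16 total]
Step 5: already closed under ᶜ and ∪.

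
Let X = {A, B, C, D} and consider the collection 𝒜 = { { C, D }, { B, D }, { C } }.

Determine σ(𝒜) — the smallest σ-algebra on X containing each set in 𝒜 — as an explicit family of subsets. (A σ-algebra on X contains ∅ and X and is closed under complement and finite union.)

Start: 𝒜 ∪ {∅, X} = { {  }, { C }, { B, D }, { C, D }, X }.
Pass 1 adds 4:
  { A, B }  = ᶜ of { C, D }
  { A, C }  = ᶜ of { B, D }
  { A, B, D }  = ᶜ of { C }
  { B, C, D }  = { C } ∪ { B, D }
  — 9 sets.
Pass 2. New:
  { A }  = ᶜ of { B, C, D }
  { A, B, C }  = { A, B } ∪ { C }
  { A, C, D }  = { C, D } ∪ { A, C }
  — 12 sets.
Pass 3 adds 2:
  { B }  = ᶜ of { A, C, D }
  { D }  = ᶜ of { A, B, C }
  — 14 sets.
Pass 4 (2 new):
  { A, D }  = { D } ∪ { A }
  { B, C }  = { C } ∪ { B }
  — 16 sets.
Pass 5 adds nothing — fixpoint reached.

|σ(𝒜)| = 16.  σ(𝒜) = { {  }, { A }, { B }, { C }, { D }, { A, B }, { A, C }, { A, D }, { B, C }, { B, D }, { C, D }, { A, B, C }, { A, B, D }, { A, C, D }, { B, C, D }, X }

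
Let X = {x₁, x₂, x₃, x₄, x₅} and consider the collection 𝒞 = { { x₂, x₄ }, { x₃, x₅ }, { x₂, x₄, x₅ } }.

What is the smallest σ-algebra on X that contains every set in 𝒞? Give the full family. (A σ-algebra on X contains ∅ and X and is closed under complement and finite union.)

Answer: σ(𝒞) = { {  }, { x₁ }, { x₃ }, { x₅ }, { x₁, x₃ }, { x₁, x₅ }, { x₂, x₄ }, { x₃, x₅ }, { x₁, x₂, x₄ }, { x₁, x₃, x₅ }, { x₂, x₃, x₄ }, { x₂, x₄, x₅ }, { x₁, x₂, x₃, x₄ }, { x₁, x₂, x₄, x₅ }, { x₂, x₃, x₄, x₅ }, X }

Check:
Seed the family with 𝒞 together with ∅ and X: { {  }, { x₂, x₄ }, { x₃, x₅ }, { x₂, x₄, x₅ }, X }.
Iteration 1: +4 →
  { x₁, x₃ }  = ᶜ of { x₂, x₄, x₅ }
  { x₁, x₂, x₄ }  = ᶜ of { x₃, x₅ }
  { x₁, x₃, x₅ }  = ᶜ of { x₂, x₄ }
  { x₂, x₃, x₄, x₅ }  = { x₃, x₅ } ∪ { x₂, x₄ }
  — 9 sets.
Iteration 2. New:
  { x₁ }  = ᶜ of { x₂, x₃, x₄, x₅ }
  { x₁, x₂, x₃, x₄ }  = { x₁, x₂, x₄ } ∪ { x₁, x₃ }
  { x₁, x₂, x₄, x₅ }  = { x₁, x₂, x₄ } ∪ { x₂, x₄, x₅ }
  — 12 sets.
Iteration 3: 2 new —
  { x₃ }  = ᶜ of { x₁, x₂, x₄, x₅ }
  { x₅ }  = ᶜ of { x₁, x₂, x₃, x₄ }
  — 14 sets.
Iteration 4: 2 new —
  { x₁, x₅ }  = { x₅ } ∪ { x₁ }
  { x₂, x₃, x₄ }  = { x₃ } ∪ { x₂, x₄ }
  — 16 sets.
Iteration 5 adds nothing — fixpoint reached.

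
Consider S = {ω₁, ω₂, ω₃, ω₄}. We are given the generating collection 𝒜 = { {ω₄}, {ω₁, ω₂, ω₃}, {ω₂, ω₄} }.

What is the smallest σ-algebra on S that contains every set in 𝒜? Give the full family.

Begin from { {}, {ω₄}, {ω₂, ω₄}, {ω₁, ω₂, ω₃}, S } (that is, 𝒜 plus ∅ and S).
Pass 1 (1 new):
  {ω₁, ω₃}  = ᶜ of {ω₂, ω₄}
  (now 6)
Pass 2: 1 new —
  {ω₁, ω₃, ω₄}  = {ω₄} ∪ {ω₁, ω₃}
  (now 7)
Pass 3: +1 →
  {ω₂}  = ᶜ of {ω₁, ω₃, ω₄}
  (now 8)
Pass 4: stable.

Hence σ(𝒜) has 8 members: { {}, {ω₂}, {ω₄}, {ω₁, ω₃}, {ω₂, ω₄}, {ω₁, ω₂, ω₃}, {ω₁, ω₃, ω₄}, S }.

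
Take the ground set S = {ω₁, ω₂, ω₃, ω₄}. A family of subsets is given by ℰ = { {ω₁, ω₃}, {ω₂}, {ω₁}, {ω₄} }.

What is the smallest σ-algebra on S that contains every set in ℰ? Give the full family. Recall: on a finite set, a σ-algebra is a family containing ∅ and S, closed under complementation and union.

σ(ℰ) = { {}, {ω₁}, {ω₂}, {ω₃}, {ω₄}, {ω₁, ω₂}, {ω₁, ω₃}, {ω₁, ω₄}, {ω₂, ω₃}, {ω₂, ω₄}, {ω₃, ω₄}, {ω₁, ω₂, ω₃}, {ω₁, ω₂, ω₄}, {ω₁, ω₃, ω₄}, {ω₂, ω₃, ω₄}, S }

Trace:
Initial family (6 sets): { {}, {ω₁}, {ω₂}, {ω₄}, {ω₁, ω₃}, S }.
Pass 1: 6 new —
  {ω₁, ω₂}  = {ω₂} ∪ {ω₁}
  {ω₁, ω₄}  = {ω₄} ∪ {ω₁}
  {ω₂, ω₄}  = complement {ω₁, ω₃}
  {ω₁, ω₂, ω₃}  = complement {ω₄}
  {ω₁, ω₃, ω₄}  = complement {ω₂}
  {ω₂, ω₃, ω₄}  = complement {ω₁}
  [12 total]
Pass 2: 3 new —
  {ω₂, ω₃}  = complement {ω₁, ω₄}
  {ω₃, ω₄}  = complement {ω₁, ω₂}
  {ω₁, ω₂, ω₄}  = {ω₁, ω₂} ∪ {ω₁, ω₄}
  [15 total]
Pass 3: +1 →
  {ω₃}  = complement {ω₁, ω₂, ω₄}
  [16 total]
Pass 4: already closed under ᶜ and ∪.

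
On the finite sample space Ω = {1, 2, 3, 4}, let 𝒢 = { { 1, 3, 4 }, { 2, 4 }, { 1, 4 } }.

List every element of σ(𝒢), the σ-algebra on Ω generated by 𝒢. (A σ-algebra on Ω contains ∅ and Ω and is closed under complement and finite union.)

σ(𝒢) = { {  }, { 1 }, { 2 }, { 3 }, { 4 }, { 1, 2 }, { 1, 3 }, { 1, 4 }, { 2, 3 }, { 2, 4 }, { 3, 4 }, { 1, 2, 3 }, { 1, 2, 4 }, { 1, 3, 4 }, { 2, 3, 4 }, Ω }

Trace:
Take S₀ = 𝒢 ∪ {∅, Ω} = { {  }, { 1, 4 }, { 2, 4 }, { 1, 3, 4 }, Ω }.
Pass 1 (4 new):
  { 2 }  = complement { 1, 3, 4 }
  { 1, 3 }  = complement { 2, 4 }
  { 2, 3 }  = complement { 1, 4 }
  { 1, 2, 4 }  = { 1, 4 } ∪ { 2, 4 }
  [9 total]
Pass 2 (3 new):
  { 3 }  = complement { 1, 2, 4 }
  { 1, 2, 3 }  = { 2 } ∪ { 1, 3 }
  { 2, 3, 4 }  = { 2, 3 } ∪ { 2, 4 }
  [12 total]
Pass 3: 2 new —
  { 1 }  = complement { 2, 3, 4 }
  { 4 }  = complement { 1, 2, 3 }
  [14 total]
Pass 4 (2 new):
  { 1, 2 }  = { 2 } ∪ { 1 }
  { 3, 4 }  = { 3 } ∪ { 4 }
  [16 total]
Pass 5: stable.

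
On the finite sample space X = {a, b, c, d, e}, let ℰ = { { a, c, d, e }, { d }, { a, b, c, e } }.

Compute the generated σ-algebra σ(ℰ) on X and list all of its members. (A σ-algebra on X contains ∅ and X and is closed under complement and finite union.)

|σ(ℰ)| = 8.  σ(ℰ) = { {}, { b }, { d }, { b, d }, { a, c, e }, { a, b, c, e }, { a, c, d, e }, X }

Trace:
Start: ℰ ∪ {∅, X} = { {}, { d }, { a, b, c, e }, { a, c, d, e }, X }.
Step 1. New:
  { b }  = X∖{ a, c, d, e }
  [6 total]
Step 2: +1 →
  { b, d }  = { d } ∪ { b }
  [7 total]
Step 3: 1 new —
  { a, c, e }  = X∖{ b, d }
  [8 total]
After Step 4 the family is unchanged; done.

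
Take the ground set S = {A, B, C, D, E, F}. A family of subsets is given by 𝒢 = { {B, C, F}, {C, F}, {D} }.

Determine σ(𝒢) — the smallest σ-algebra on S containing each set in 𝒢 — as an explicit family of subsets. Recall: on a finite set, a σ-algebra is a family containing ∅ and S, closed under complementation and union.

Answer: σ(𝒢) = { ∅, {B}, {D}, {A, E}, {B, D}, {C, F}, {A, B, E}, {A, D, E}, {B, C, F}, {C, D, F}, {A, B, D, E}, {A, C, E, F}, {B, C, D, F}, {A, B, C, E, F}, {A, C, D, E, F}, S }

Working:
Initial family (5 sets): { ∅, {D}, {C, F}, {B, C, F}, S }.
Pass 1 (5 new):
  {A, D, E}  = S∖{B, C, F}
  {C, D, F}  = {C, F} ∪ {D}
  {A, B, D, E}  = S∖{C, F}
  {B, C, D, F}  = {D} ∪ {B, C, F}
  {A, B, C, E, F}  = S∖{D}
  — 10 sets.
Pass 2: 3 new —
  {A, E}  = S∖{B, C, D, F}
  {A, B, E}  = S∖{C, D, F}
  {A, C, D, E, F}  = {A, D, E} ∪ {C, F}
  — 13 sets.
Pass 3: +2 →
  {B}  = S∖{A, C, D, E, F}
  {A, C, E, F}  = {C, F} ∪ {A, E}
  — 15 sets.
Pass 4: +1 →
  {B, D}  = S∖{A, C, E, F}
  — 16 sets.
Pass 5: closed — nothing new.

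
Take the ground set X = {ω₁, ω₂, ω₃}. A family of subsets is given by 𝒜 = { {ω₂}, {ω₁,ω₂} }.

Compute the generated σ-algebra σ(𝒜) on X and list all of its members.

Take S₀ = 𝒜 ∪ {∅, X} = { {}, {ω₂}, {ω₁,ω₂}, X }.
Round 1 (2 new):
  {ω₃}  = {ω₁,ω₂}ᶜ
  {ω₁,ω₃}  = {ω₂}ᶜ
Round 2: +1 →
  {ω₂,ω₃}  = {ω₃} ∪ {ω₂}
Round 3 (1 new):
  {ω₁}  = {ω₂,ω₃}ᶜ
Round 4: already closed under ᶜ and ∪.

Therefore σ(𝒜) = { {}, {ω₁}, {ω₂}, {ω₃}, {ω₁,ω₂}, {ω₁,ω₃}, {ω₂,ω₃}, X } (|σ(𝒜)| = 8).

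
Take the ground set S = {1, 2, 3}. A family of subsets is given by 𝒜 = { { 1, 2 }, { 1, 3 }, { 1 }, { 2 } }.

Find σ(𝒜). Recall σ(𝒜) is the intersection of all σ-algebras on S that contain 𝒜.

σ(𝒜) (8 sets): { {}, { 1 }, { 2 }, { 3 }, { 1, 2 }, { 1, 3 }, { 2, 3 }, S }

Trace:
Begin from { {}, { 1 }, { 2 }, { 1, 2 }, { 1, 3 }, S } (that is, 𝒜 plus ∅ and S).
Pass 1 (2 new):
  { 3 }  = { 1, 2 }ᶜ
  { 2, 3 }  = { 1 }ᶜ
  — 8 sets.
Pass 2: stable.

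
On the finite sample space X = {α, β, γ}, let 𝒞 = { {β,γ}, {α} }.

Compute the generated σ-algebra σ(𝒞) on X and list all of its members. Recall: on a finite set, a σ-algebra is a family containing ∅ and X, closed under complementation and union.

σ(𝒞) = { ∅, {α}, {β,γ}, X }

Working:
Initial family (4 sets): { ∅, {α}, {β,γ}, X }.
Round 1 adds nothing — fixpoint reached.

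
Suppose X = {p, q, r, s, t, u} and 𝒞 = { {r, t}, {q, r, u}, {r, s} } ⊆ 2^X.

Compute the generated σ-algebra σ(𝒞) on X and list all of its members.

Start: 𝒞 ∪ {∅, X} = { {}, {r, s}, {r, t}, {q, r, u}, X }.
Pass 1: +6 →
  {p, s, t}  = {q, r, u}ᶜ
  {r, s, t}  = {r, s} ∪ {r, t}
  {p, q, s, u}  = {r, t}ᶜ
  {p, q, t, u}  = {r, s}ᶜ
  {q, r, s, u}  = {r, s} ∪ {q, r, u}
  {q, r, t, u}  = {q, r, u} ∪ {r, t}
  |family| = 11
Pass 2. New:
  {p, s}  = {q, r, t, u}ᶜ
  {p, t}  = {q, r, s, u}ᶜ
  {p, q, u}  = {r, s, t}ᶜ
  {p, r, s, t}  = {p, s, t} ∪ {r, s, t}
  {p, q, r, s, u}  = {r, s} ∪ {p, q, s, u}
  {p, q, r, t, u}  = {q, r, u} ∪ {p, q, t, u}
  {p, q, s, t, u}  = {p, s, t} ∪ {p, q, s, u}
  {q, r, s, t, u}  = {r, s, t} ∪ {q, r, u}
  |family| = 19
Pass 3 (8 new):
  {p}  = {q, r, s, t, u}ᶜ
  {r}  = {p, q, s, t, u}ᶜ
  {s}  = {p, q, r, t, u}ᶜ
  {t}  = {p, q, r, s, u}ᶜ
  {q, u}  = {p, r, s, t}ᶜ
  {p, r, s}  = {r, s} ∪ {p, s}
  {p, r, t}  = {p, t} ∪ {r, t}
  {p, q, r, u}  = {q, r, u} ∪ {p, q, u}
  |family| = 27
Pass 4. New:
  {p, r}  = {p} ∪ {r}
  {s, t}  = {p, q, r, u}ᶜ
  {q, s, u}  = {p, r, t}ᶜ
  {q, t, u}  = {p, r, s}ᶜ
  |family| = 31
Pass 5 (1 new):
  {q, s, t, u}  = {p, r}ᶜ
  |family| = 32
Pass 6: stable.

Therefore σ(𝒞) = { {}, {p}, {r}, {s}, {t}, {p, r}, {p, s}, {p, t}, {q, u}, {r, s}, {r, t}, {s, t}, {p, q, u}, {p, r, s}, {p, r, t}, {p, s, t}, {q, r, u}, {q, s, u}, {q, t, u}, {r, s, t}, {p, q, r, u}, {p, q, s, u}, {p, q, t, u}, {p, r, s, t}, {q, r, s, u}, {q, r, t, u}, {q, s, t, u}, {p, q, r, s, u}, {p, q, r, t, u}, {p, q, s, t, u}, {q, r, s, t, u}, X } (|σ(𝒞)| = 32).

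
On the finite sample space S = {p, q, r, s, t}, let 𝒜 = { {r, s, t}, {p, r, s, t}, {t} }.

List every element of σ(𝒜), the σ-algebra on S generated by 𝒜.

Initial family (5 sets): { ∅, {t}, {r, s, t}, {p, r, s, t}, S }.
Round 1 adds 3:
  {q}  = {p, r, s, t}ᶜ
  {p, q}  = {r, s, t}ᶜ
  {p, q, r, s}  = {t}ᶜ
  (now 8)
Round 2: +3 →
  {q, t}  = {q} ∪ {t}
  {p, q, t}  = {p, q} ∪ {t}
  {q, r, s, t}  = {q} ∪ {r, s, t}
  (now 11)
Round 3: +3 →
  {p}  = {q, r, s, t}ᶜ
  {r, s}  = {p, q, t}ᶜ
  {p, r, s}  = {q, t}ᶜ
  (now 14)
Round 4: +2 →
  {p, t}  = {t} ∪ {p}
  {q, r, s}  = {r, s} ∪ {q}
  (now 16)
Round 5: closed — nothing new.

σ(𝒜) = { ∅, {p}, {q}, {t}, {p, q}, {p, t}, {q, t}, {r, s}, {p, q, t}, {p, r, s}, {q, r, s}, {r, s, t}, {p, q, r, s}, {p, r, s, t}, {q, r, s, t}, S }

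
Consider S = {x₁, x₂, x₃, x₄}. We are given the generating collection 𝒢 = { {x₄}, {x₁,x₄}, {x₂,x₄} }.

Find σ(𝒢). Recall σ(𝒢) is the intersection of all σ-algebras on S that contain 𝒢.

Seed the family with 𝒢 together with ∅ and S: { {}, {x₄}, {x₁,x₄}, {x₂,x₄}, S }.
Iteration 1: 4 new —
  {x₁,x₃}  = complement {x₂,x₄}
  {x₂,x₃}  = complement {x₁,x₄}
  {x₁,x₂,x₃}  = complement {x₄}
  {x₁,x₂,x₄}  = {x₁,x₄} ∪ {x₂,x₄}
Iteration 2: 3 new —
  {x₃}  = complement {x₁,x₂,x₄}
  {x₁,x₃,x₄}  = {x₁,x₄} ∪ {x₁,x₃}
  {x₂,x₃,x₄}  = {x₂,x₃} ∪ {x₄}
Iteration 3 adds 3:
  {x₁}  = complement {x₂,x₃,x₄}
  {x₂}  = complement {x₁,x₃,x₄}
  {x₃,x₄}  = {x₃} ∪ {x₄}
Iteration 4: 1 new —
  {x₁,x₂}  = complement {x₃,x₄}
Iteration 5 adds nothing — fixpoint reached.

Therefore σ(𝒢) = { {}, {x₁}, {x₂}, {x₃}, {x₄}, {x₁,x₂}, {x₁,x₃}, {x₁,x₄}, {x₂,x₃}, {x₂,x₄}, {x₃,x₄}, {x₁,x₂,x₃}, {x₁,x₂,x₄}, {x₁,x₃,x₄}, {x₂,x₃,x₄}, S } (|σ(𝒢)| = 16).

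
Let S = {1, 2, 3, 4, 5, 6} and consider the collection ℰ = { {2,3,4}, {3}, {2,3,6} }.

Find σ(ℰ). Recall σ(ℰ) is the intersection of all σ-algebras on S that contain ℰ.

σ(ℰ) = { ∅, {2}, {3}, {4}, {6}, {1,5}, {2,3}, {2,4}, {2,6}, {3,4}, {3,6}, {4,6}, {1,2,5}, {1,3,5}, {1,4,5}, {1,5,6}, {2,3,4}, {2,3,6}, {2,4,6}, {3,4,6}, {1,2,3,5}, {1,2,4,5}, {1,2,5,6}, {1,3,4,5}, {1,3,5,6}, {1,4,5,6}, {2,3,4,6}, {1,2,3,4,5}, {1,2,3,5,6}, {1,2,4,5,6}, {1,3,4,5,6}, S }

Derivation:
Seed the family with ℰ together with ∅ and S: { ∅, {3}, {2,3,4}, {2,3,6}, S }.
Step 1: 4 new —
  {1,4,5}  = complement {2,3,6}
  {1,5,6}  = complement {2,3,4}
  {2,3,4,6}  = {2,3,4} ∪ {2,3,6}
  {1,2,4,5,6}  = complement {3}
  [9 total]
Step 2. New:
  {1,5}  = complement {2,3,4,6}
  {1,3,4,5}  = {1,4,5} ∪ {3}
  {1,3,5,6}  = {3} ∪ {1,5,6}
  {1,4,5,6}  = {1,4,5} ∪ {1,5,6}
  {1,2,3,4,5}  = {1,4,5} ∪ {2,3,4}
  {1,2,3,5,6}  = {2,3,6} ∪ {1,5,6}
  [15 total]
Step 3. New:
  {4}  = complement {1,2,3,5,6}
  {6}  = complement {1,2,3,4,5}
  {2,3}  = complement {1,4,5,6}
  {2,4}  = complement {1,3,5,6}
  {2,6}  = complement {1,3,4,5}
  {1,3,5}  = {3} ∪ {1,5}
  {1,3,4,5,6}  = {1,4,5} ∪ {1,3,5,6}
  [22 total]
Step 4 (8 new):
  {2}  = complement {1,3,4,5,6}
  {3,4}  = {3} ∪ {4}
  {3,6}  = {6} ∪ {3}
  {4,6}  = {6} ∪ {4}
  {2,4,6}  = complement {1,3,5}
  {1,2,3,5}  = {1,3,5} ∪ {2,3}
  {1,2,4,5}  = {1,5} ∪ {2,4}
  {1,2,5,6}  = {1,5,6} ∪ {2,6}
  [30 total]
Step 5. New:
  {1,2,5}  = {2} ∪ {1,5}
  {3,4,6}  = {3,4} ∪ {6}
  [32 total]
After Step 6 the family is unchanged; done.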